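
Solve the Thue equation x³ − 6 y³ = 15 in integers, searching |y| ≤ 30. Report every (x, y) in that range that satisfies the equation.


The equation is x³ - 6y³ = 15. For fixed y, x³ = 6·y³ + 15, so a solution requires the RHS to be a perfect cube.
Strategy: iterate y from -30 to 30, compute RHS = 6·y³ + 15, and check whether it is a (positive or negative) perfect cube.
Check small values of y:
  y = 0: RHS = 15 is not a perfect cube.
  y = 1: RHS = 21 is not a perfect cube.
  y = -1: RHS = 9 is not a perfect cube.
  y = 2: RHS = 63 is not a perfect cube.
  y = -2: RHS = -33 is not a perfect cube.
  y = 3: RHS = 177 is not a perfect cube.
  y = -3: RHS = -147 is not a perfect cube.
Continuing the search up to |y| = 30 finds no solutions either.
No (x, y) in the scanned range satisfies the equation.

No integer solutions with |y| ≤ 30.


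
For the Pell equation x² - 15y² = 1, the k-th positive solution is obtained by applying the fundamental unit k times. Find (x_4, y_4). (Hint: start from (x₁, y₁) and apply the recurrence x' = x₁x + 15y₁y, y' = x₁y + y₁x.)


Step 1: Find the fundamental solution (x₁, y₁) of x² - 15y² = 1.
  Expand √15 as a continued fraction. a₀ = ⌊√15⌋ = 3; iterate m_{k+1} = d_k·a_k − m_k, d_{k+1} = (15 − m_{k+1}²)/d_k, a_{k+1} = ⌊(a₀ + m_{k+1})/d_{k+1}⌋ (starting m₀ = 0, d₀ = 1), with convergents p_k = a_k·p_{k-1} + p_{k-2}, q_k = a_k·q_{k-1} + q_{k-2} (p₋₁ = 1, q₋₁ = 0):
  k = 0: a₀ = 3; p₀/q₀ = 3/1; p₀² − 15·q₀² = 9 − 15 = -6.
  k = 1: m = 3, d = 6, a = ⌊(3 + 3)/6⌋ = 1; p/q = (1·3 + 1)/(1·1 + 0) = 4/1; p² − 15·q² = 16 − 15 = 1.
  The first convergent with p² − 15·q² = 1 gives the fundamental solution (x₁, y₁) = (4, 1).
Step 2: Apply the recurrence (x_{n+1}, y_{n+1}) = (x₁x_n + 15y₁y_n, x₁y_n + y₁x_n) repeatedly.
  From (x_1, y_1) = (4, 1): x_2 = 4·4 + 15·1·1 = 31; y_2 = 4·1 + 1·4 = 8.
  From (x_2, y_2) = (31, 8): x_3 = 4·31 + 15·1·8 = 244; y_3 = 4·8 + 1·31 = 63.
  From (x_3, y_3) = (244, 63): x_4 = 4·244 + 15·1·63 = 1921; y_4 = 4·63 + 1·244 = 496.
Step 3: Verify x_4² - 15·y_4² = 3690241 - 3690240 = 1 (should be 1). ✓

(x_1, y_1) = (4, 1); (x_4, y_4) = (1921, 496).


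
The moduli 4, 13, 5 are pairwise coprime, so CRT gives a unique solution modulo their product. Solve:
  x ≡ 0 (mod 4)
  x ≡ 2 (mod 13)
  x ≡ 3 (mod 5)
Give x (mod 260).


Moduli 4, 13, 5 are pairwise coprime; by CRT there is a unique solution modulo M = 4 · 13 · 5 = 260.
Solve pairwise, accumulating the modulus:
  Start with x ≡ 0 (mod 4).
  Combine with x ≡ 2 (mod 13): since gcd(4, 13) = 1, we get a unique residue mod 52.
    Write x = 0 + 4·t and substitute into x ≡ 2 (mod 13): 4·t ≡ 2 − 0 = 2 (mod 13).
    The inverse of 4 mod 13 is 10 (since 4·10 = 40 = 3·13 + 1), so t ≡ 10·2 = 20 ≡ 7 (mod 13).
    Then x = 0 + 4·7 = 28, valid modulo lcm(4, 13) = 52: x ≡ 28 (mod 52).
  Combine with x ≡ 3 (mod 5): since gcd(52, 5) = 1, we get a unique residue mod 260.
    Write x = 28 + 52·t and substitute into x ≡ 3 (mod 5): 52·t ≡ 3 − 28 = -25 (mod 5).
    Reduce coefficients mod 5: 2·t ≡ 0 (mod 5).
    The inverse of 2 mod 5 is 3 (since 2·3 = 6 = 1·5 + 1), so t ≡ 3·0 = 0 ≡ 0 (mod 5).
    Then x = 28 + 52·0 = 28, valid modulo lcm(52, 5) = 260: x ≡ 28 (mod 260).
Verify: 28 mod 4 = 0 ✓, 28 mod 13 = 2 ✓, 28 mod 5 = 3 ✓.

x ≡ 28 (mod 260).


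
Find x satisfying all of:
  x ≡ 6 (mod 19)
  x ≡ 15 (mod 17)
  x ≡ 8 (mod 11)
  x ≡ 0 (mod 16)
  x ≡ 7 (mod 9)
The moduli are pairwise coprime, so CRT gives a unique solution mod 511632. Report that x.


Product of moduli M = 19 · 17 · 11 · 16 · 9 = 511632.
Merge one congruence at a time:
  Start: x ≡ 6 (mod 19).
  Combine with x ≡ 15 (mod 17); new modulus lcm = 323.
    Write x = 6 + 19·t and substitute into x ≡ 15 (mod 17): 19·t ≡ 15 − 6 = 9 (mod 17).
    Reduce coefficients mod 17: 2·t ≡ 9 (mod 17).
    The inverse of 2 mod 17 is 9 (since 2·9 = 18 = 1·17 + 1), so t ≡ 9·9 = 81 ≡ 13 (mod 17).
    Then x = 6 + 19·13 = 253, valid modulo lcm(19, 17) = 323: x ≡ 253 (mod 323).
  Combine with x ≡ 8 (mod 11); new modulus lcm = 3553.
    Write x = 253 + 323·t and substitute into x ≡ 8 (mod 11): 323·t ≡ 8 − 253 = -245 (mod 11).
    Reduce coefficients mod 11: 4·t ≡ 8 (mod 11).
    The inverse of 4 mod 11 is 3 (since 4·3 = 12 = 1·11 + 1), so t ≡ 3·8 = 24 ≡ 2 (mod 11).
    Then x = 253 + 323·2 = 899, valid modulo lcm(323, 11) = 3553: x ≡ 899 (mod 3553).
  Combine with x ≡ 0 (mod 16); new modulus lcm = 56848.
    Write x = 899 + 3553·t and substitute into x ≡ 0 (mod 16): 3553·t ≡ 0 − 899 = -899 (mod 16).
    Reduce coefficients mod 16: 1·t ≡ 13 (mod 16).
    So t ≡ 13 (mod 16).
    Then x = 899 + 3553·13 = 47088, valid modulo lcm(3553, 16) = 56848: x ≡ 47088 (mod 56848).
  Combine with x ≡ 7 (mod 9); new modulus lcm = 511632.
    Write x = 47088 + 56848·t and substitute into x ≡ 7 (mod 9): 56848·t ≡ 7 − 47088 = -47081 (mod 9).
    Reduce coefficients mod 9: 4·t ≡ 7 (mod 9).
    The inverse of 4 mod 9 is 7 (since 4·7 = 28 = 3·9 + 1), so t ≡ 7·7 = 49 ≡ 4 (mod 9).
    Then x = 47088 + 56848·4 = 274480, valid modulo lcm(56848, 9) = 511632: x ≡ 274480 (mod 511632).
Verify against each original: 274480 mod 19 = 6, 274480 mod 17 = 15, 274480 mod 11 = 8, 274480 mod 16 = 0, 274480 mod 9 = 7.

x ≡ 274480 (mod 511632).


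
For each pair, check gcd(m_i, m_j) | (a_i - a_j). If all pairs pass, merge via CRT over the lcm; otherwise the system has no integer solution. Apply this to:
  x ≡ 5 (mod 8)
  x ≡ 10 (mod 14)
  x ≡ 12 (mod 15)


Moduli 8, 14, 15 are not pairwise coprime, so CRT works modulo lcm(m_i) when all pairwise compatibility conditions hold.
Pairwise compatibility: gcd(m_i, m_j) must divide a_i - a_j for every pair.
Merge one congruence at a time:
  Start: x ≡ 5 (mod 8).
  Combine with x ≡ 10 (mod 14): gcd(8, 14) = 2, and 10 - 5 = 5 is NOT divisible by 2.
    ⇒ system is inconsistent (no integer solution).

No solution (the system is inconsistent).


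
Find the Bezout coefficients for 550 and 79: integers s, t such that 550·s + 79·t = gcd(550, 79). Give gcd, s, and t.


Euclidean algorithm on (550, 79) — divide until remainder is 0:
  550 = 6 · 79 + 76
  79 = 1 · 76 + 3
  76 = 25 · 3 + 1
  3 = 3 · 1 + 0
gcd(550, 79) = 1.
Track Bezout coefficients alongside the remainders: start with r₀ = 550 = a·1 + b·0 (s = 1, t = 0) and r₁ = 79 = a·0 + b·1 (s = 0, t = 1); each new remainder r_{k+1} = r_{k-1} − q_k·r_k inherits s_{k+1} = s_{k-1} − q_k·s_k, t_{k+1} = t_{k-1} − q_k·t_k, so r_k = a·s_k + b·t_k at every step:
  q = 6: r = 76, s = 1 − 6·0 = 1, t = 0 − 6·1 = -6  (check: 550·1 + 79·(-6) = 76)
  q = 1: r = 3, s = 0 − 1·1 = -1, t = 1 − 1·(-6) = 7  (check: 550·(-1) + 79·7 = 3)
  q = 25: r = 1, s = 1 − 25·(-1) = 26, t = -6 − 25·7 = -181  (check: 550·26 + 79·(-181) = 1)
The row with r = 1 (the gcd) gives the Bezout coefficients s = 26, t = -181.
Result: 550 · (26) + 79 · (-181) = 1.

gcd(550, 79) = 1; s = 26, t = -181 (check: 550·26 + 79·(-181) = 1).


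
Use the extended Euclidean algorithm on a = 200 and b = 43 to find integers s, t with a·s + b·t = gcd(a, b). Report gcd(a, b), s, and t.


Euclidean algorithm on (200, 43) — divide until remainder is 0:
  200 = 4 · 43 + 28
  43 = 1 · 28 + 15
  28 = 1 · 15 + 13
  15 = 1 · 13 + 2
  13 = 6 · 2 + 1
  2 = 2 · 1 + 0
gcd(200, 43) = 1.
Track Bezout coefficients alongside the remainders: start with r₀ = 200 = a·1 + b·0 (s = 1, t = 0) and r₁ = 43 = a·0 + b·1 (s = 0, t = 1); each new remainder r_{k+1} = r_{k-1} − q_k·r_k inherits s_{k+1} = s_{k-1} − q_k·s_k, t_{k+1} = t_{k-1} − q_k·t_k, so r_k = a·s_k + b·t_k at every step:
  q = 4: r = 28, s = 1 − 4·0 = 1, t = 0 − 4·1 = -4  (check: 200·1 + 43·(-4) = 28)
  q = 1: r = 15, s = 0 − 1·1 = -1, t = 1 − 1·(-4) = 5  (check: 200·(-1) + 43·5 = 15)
  q = 1: r = 13, s = 1 − 1·(-1) = 2, t = -4 − 1·5 = -9  (check: 200·2 + 43·(-9) = 13)
  q = 1: r = 2, s = -1 − 1·2 = -3, t = 5 − 1·(-9) = 14  (check: 200·(-3) + 43·14 = 2)
  q = 6: r = 1, s = 2 − 6·(-3) = 20, t = -9 − 6·14 = -93  (check: 200·20 + 43·(-93) = 1)
The row with r = 1 (the gcd) gives the Bezout coefficients s = 20, t = -93.
Result: 200 · (20) + 43 · (-93) = 1.

gcd(200, 43) = 1; s = 20, t = -93 (check: 200·20 + 43·(-93) = 1).


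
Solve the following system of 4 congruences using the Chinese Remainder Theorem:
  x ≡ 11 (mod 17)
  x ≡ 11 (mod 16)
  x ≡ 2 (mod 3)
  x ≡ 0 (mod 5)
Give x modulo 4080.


Product of moduli M = 17 · 16 · 3 · 5 = 4080.
Merge one congruence at a time:
  Start: x ≡ 11 (mod 17).
  Combine with x ≡ 11 (mod 16); new modulus lcm = 272.
    Write x = 11 + 17·t and substitute into x ≡ 11 (mod 16): 17·t ≡ 11 − 11 = 0 (mod 16).
    Reduce coefficients mod 16: 1·t ≡ 0 (mod 16).
    So t ≡ 0 (mod 16).
    Then x = 11 + 17·0 = 11, valid modulo lcm(17, 16) = 272: x ≡ 11 (mod 272).
  Combine with x ≡ 2 (mod 3); new modulus lcm = 816.
    Write x = 11 + 272·t and substitute into x ≡ 2 (mod 3): 272·t ≡ 2 − 11 = -9 (mod 3).
    Reduce coefficients mod 3: 2·t ≡ 0 (mod 3).
    The inverse of 2 mod 3 is 2 (since 2·2 = 4 = 1·3 + 1), so t ≡ 2·0 = 0 ≡ 0 (mod 3).
    Then x = 11 + 272·0 = 11, valid modulo lcm(272, 3) = 816: x ≡ 11 (mod 816).
  Combine with x ≡ 0 (mod 5); new modulus lcm = 4080.
    Write x = 11 + 816·t and substitute into x ≡ 0 (mod 5): 816·t ≡ 0 − 11 = -11 (mod 5).
    Reduce coefficients mod 5: 1·t ≡ 4 (mod 5).
    So t ≡ 4 (mod 5).
    Then x = 11 + 816·4 = 3275, valid modulo lcm(816, 5) = 4080: x ≡ 3275 (mod 4080).
Verify against each original: 3275 mod 17 = 11, 3275 mod 16 = 11, 3275 mod 3 = 2, 3275 mod 5 = 0.

x ≡ 3275 (mod 4080).


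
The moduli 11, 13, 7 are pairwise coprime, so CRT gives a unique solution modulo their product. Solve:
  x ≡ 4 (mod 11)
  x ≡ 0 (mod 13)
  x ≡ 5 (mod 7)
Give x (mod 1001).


Moduli 11, 13, 7 are pairwise coprime; by CRT there is a unique solution modulo M = 11 · 13 · 7 = 1001.
Solve pairwise, accumulating the modulus:
  Start with x ≡ 4 (mod 11).
  Combine with x ≡ 0 (mod 13): since gcd(11, 13) = 1, we get a unique residue mod 143.
    Write x = 4 + 11·t and substitute into x ≡ 0 (mod 13): 11·t ≡ 0 − 4 = -4 (mod 13).
    Reduce coefficients mod 13: 11·t ≡ 9 (mod 13).
    The inverse of 11 mod 13 is 6 (since 11·6 = 66 = 5·13 + 1), so t ≡ 6·9 = 54 ≡ 2 (mod 13).
    Then x = 4 + 11·2 = 26, valid modulo lcm(11, 13) = 143: x ≡ 26 (mod 143).
  Combine with x ≡ 5 (mod 7): since gcd(143, 7) = 1, we get a unique residue mod 1001.
    Write x = 26 + 143·t and substitute into x ≡ 5 (mod 7): 143·t ≡ 5 − 26 = -21 (mod 7).
    Reduce coefficients mod 7: 3·t ≡ 0 (mod 7).
    The inverse of 3 mod 7 is 5 (since 3·5 = 15 = 2·7 + 1), so t ≡ 5·0 = 0 ≡ 0 (mod 7).
    Then x = 26 + 143·0 = 26, valid modulo lcm(143, 7) = 1001: x ≡ 26 (mod 1001).
Verify: 26 mod 11 = 4 ✓, 26 mod 13 = 0 ✓, 26 mod 7 = 5 ✓.

x ≡ 26 (mod 1001).


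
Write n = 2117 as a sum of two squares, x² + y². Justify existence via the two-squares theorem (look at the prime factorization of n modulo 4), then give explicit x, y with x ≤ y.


Step 1: Factor n = 2117 = 29 · 73.
Step 2: Check the mod-4 condition on each prime factor: 29 ≡ 1 (mod 4), exponent 1; 73 ≡ 1 (mod 4), exponent 1.
All primes ≡ 3 (mod 4) appear to even exponent (or don't appear), so by the two-squares theorem n IS expressible as a sum of two squares.
Step 3: Build a representation. Here n = 29 · 73 is a product of primes ≡ 1 (mod 4). Each prime p ≡ 1 (mod 4) is itself a sum of two squares; find a² by testing p − a² for a perfect square:
  29: 29 − 1² = 28, 29 − 2² = 25 = 5² ⇒ 29 = 2² + 5².
  73: 73 − 1² = 72, 73 − 2² = 69, 73 − 3² = 64 = 8² ⇒ 73 = 3² + 8².
  Combine using the Brahmagupta–Fibonacci identity (a² + b²)(c² + d²) = (ac − bd)² + (ad + bc)² = (ac + bd)² + (ad − bc)²:
  29 · 73 = 2117: from (2² + 5²)(3² + 8²), take (2·3 − 5·8, 2·8 + 5·3) = (6 − 40, 16 + 15) = (-34, 31); dropping signs (only squares matter) gives (34, 31); check 34² + 31² = 1156 + 961 = 2117 ✓.
Step 4: Order so x ≤ y and verify: 31² + 34² = 961 + 1156 = 2117 = n. ✓

n = 2117 = 31² + 34² (one valid representation with x ≤ y).


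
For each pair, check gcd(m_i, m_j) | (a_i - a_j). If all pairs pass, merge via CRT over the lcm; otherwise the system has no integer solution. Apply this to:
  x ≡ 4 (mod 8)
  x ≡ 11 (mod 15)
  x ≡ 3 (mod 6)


Moduli 8, 15, 6 are not pairwise coprime, so CRT works modulo lcm(m_i) when all pairwise compatibility conditions hold.
Pairwise compatibility: gcd(m_i, m_j) must divide a_i - a_j for every pair.
Merge one congruence at a time:
  Start: x ≡ 4 (mod 8).
  Combine with x ≡ 11 (mod 15): gcd(8, 15) = 1; 11 - 4 = 7, which IS divisible by 1, so compatible.
    Write x = 4 + 8·t and substitute into x ≡ 11 (mod 15): 8·t ≡ 11 − 4 = 7 (mod 15).
    The inverse of 8 mod 15 is 2 (since 8·2 = 16 = 1·15 + 1), so t ≡ 2·7 = 14 ≡ 14 (mod 15).
    Then x = 4 + 8·14 = 116, valid modulo lcm(8, 15) = 120: x ≡ 116 (mod 120).
  Combine with x ≡ 3 (mod 6): gcd(120, 6) = 6, and 3 - 116 = -113 is NOT divisible by 6.
    ⇒ system is inconsistent (no integer solution).

No solution (the system is inconsistent).


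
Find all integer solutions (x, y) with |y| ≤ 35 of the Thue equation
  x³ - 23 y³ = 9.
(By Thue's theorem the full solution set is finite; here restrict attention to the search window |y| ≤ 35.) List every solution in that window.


The equation is x³ - 23y³ = 9. For fixed y, x³ = 23·y³ + 9, so a solution requires the RHS to be a perfect cube.
Strategy: iterate y from -35 to 35, compute RHS = 23·y³ + 9, and check whether it is a (positive or negative) perfect cube.
Check small values of y:
  y = 0: RHS = 9 is not a perfect cube.
  y = 1: RHS = 32 is not a perfect cube.
  y = -1: RHS = -14 is not a perfect cube.
  y = 2: RHS = 193 is not a perfect cube.
  y = -2: RHS = -175 is not a perfect cube.
  y = 3: RHS = 630 is not a perfect cube.
  y = -3: RHS = -612 is not a perfect cube.
Continuing the search up to |y| = 35 finds no solutions either.
No (x, y) in the scanned range satisfies the equation.

No integer solutions with |y| ≤ 35.


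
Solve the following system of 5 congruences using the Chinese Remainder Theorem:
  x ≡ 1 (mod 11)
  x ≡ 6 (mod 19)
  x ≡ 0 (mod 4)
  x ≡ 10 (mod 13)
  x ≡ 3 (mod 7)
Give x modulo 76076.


Product of moduli M = 11 · 19 · 4 · 13 · 7 = 76076.
Merge one congruence at a time:
  Start: x ≡ 1 (mod 11).
  Combine with x ≡ 6 (mod 19); new modulus lcm = 209.
    Write x = 1 + 11·t and substitute into x ≡ 6 (mod 19): 11·t ≡ 6 − 1 = 5 (mod 19).
    The inverse of 11 mod 19 is 7 (since 11·7 = 77 = 4·19 + 1), so t ≡ 7·5 = 35 ≡ 16 (mod 19).
    Then x = 1 + 11·16 = 177, valid modulo lcm(11, 19) = 209: x ≡ 177 (mod 209).
  Combine with x ≡ 0 (mod 4); new modulus lcm = 836.
    Write x = 177 + 209·t and substitute into x ≡ 0 (mod 4): 209·t ≡ 0 − 177 = -177 (mod 4).
    Reduce coefficients mod 4: 1·t ≡ 3 (mod 4).
    So t ≡ 3 (mod 4).
    Then x = 177 + 209·3 = 804, valid modulo lcm(209, 4) = 836: x ≡ 804 (mod 836).
  Combine with x ≡ 10 (mod 13); new modulus lcm = 10868.
    Write x = 804 + 836·t and substitute into x ≡ 10 (mod 13): 836·t ≡ 10 − 804 = -794 (mod 13).
    Reduce coefficients mod 13: 4·t ≡ 12 (mod 13).
    The inverse of 4 mod 13 is 10 (since 4·10 = 40 = 3·13 + 1), so t ≡ 10·12 = 120 ≡ 3 (mod 13).
    Then x = 804 + 836·3 = 3312, valid modulo lcm(836, 13) = 10868: x ≡ 3312 (mod 10868).
  Combine with x ≡ 3 (mod 7); new modulus lcm = 76076.
    Write x = 3312 + 10868·t and substitute into x ≡ 3 (mod 7): 10868·t ≡ 3 − 3312 = -3309 (mod 7).
    Reduce coefficients mod 7: 4·t ≡ 2 (mod 7).
    The inverse of 4 mod 7 is 2 (since 4·2 = 8 = 1·7 + 1), so t ≡ 2·2 = 4 ≡ 4 (mod 7).
    Then x = 3312 + 10868·4 = 46784, valid modulo lcm(10868, 7) = 76076: x ≡ 46784 (mod 76076).
Verify against each original: 46784 mod 11 = 1, 46784 mod 19 = 6, 46784 mod 4 = 0, 46784 mod 13 = 10, 46784 mod 7 = 3.

x ≡ 46784 (mod 76076).


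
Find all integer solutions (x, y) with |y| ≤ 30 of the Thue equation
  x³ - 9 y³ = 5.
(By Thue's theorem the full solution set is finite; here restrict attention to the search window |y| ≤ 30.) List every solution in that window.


The equation is x³ - 9y³ = 5. For fixed y, x³ = 9·y³ + 5, so a solution requires the RHS to be a perfect cube.
Strategy: iterate y from -30 to 30, compute RHS = 9·y³ + 5, and check whether it is a (positive or negative) perfect cube.
Check small values of y:
  y = 0: RHS = 5 is not a perfect cube.
  y = 1: RHS = 14 is not a perfect cube.
  y = -1: RHS = -4 is not a perfect cube.
  y = 2: RHS = 77 is not a perfect cube.
  y = -2: RHS = -67 is not a perfect cube.
  y = 3: RHS = 248 is not a perfect cube.
  y = -3: RHS = -238 is not a perfect cube.
Continuing the search up to |y| = 30 finds no solutions either.
No (x, y) in the scanned range satisfies the equation.

No integer solutions with |y| ≤ 30.


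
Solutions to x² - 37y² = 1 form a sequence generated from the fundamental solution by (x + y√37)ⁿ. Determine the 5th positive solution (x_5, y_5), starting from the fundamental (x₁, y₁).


Step 1: Find the fundamental solution (x₁, y₁) of x² - 37y² = 1.
  Expand √37 as a continued fraction. a₀ = ⌊√37⌋ = 6; iterate m_{k+1} = d_k·a_k − m_k, d_{k+1} = (37 − m_{k+1}²)/d_k, a_{k+1} = ⌊(a₀ + m_{k+1})/d_{k+1}⌋ (starting m₀ = 0, d₀ = 1), with convergents p_k = a_k·p_{k-1} + p_{k-2}, q_k = a_k·q_{k-1} + q_{k-2} (p₋₁ = 1, q₋₁ = 0):
  k = 0: a₀ = 6; p₀/q₀ = 6/1; p₀² − 37·q₀² = 36 − 37 = -1.
  k = 1: m = 6, d = 1, a = ⌊(6 + 6)/1⌋ = 12; p/q = (12·6 + 1)/(12·1 + 0) = 73/12; p² − 37·q² = 5329 − 5328 = 1.
  The first convergent with p² − 37·q² = 1 gives the fundamental solution (x₁, y₁) = (73, 12).
Step 2: Apply the recurrence (x_{n+1}, y_{n+1}) = (x₁x_n + 37y₁y_n, x₁y_n + y₁x_n) repeatedly.
  From (x_1, y_1) = (73, 12): x_2 = 73·73 + 37·12·12 = 10657; y_2 = 73·12 + 12·73 = 1752.
  From (x_2, y_2) = (10657, 1752): x_3 = 73·10657 + 37·12·1752 = 1555849; y_3 = 73·1752 + 12·10657 = 255780.
  From (x_3, y_3) = (1555849, 255780): x_4 = 73·1555849 + 37·12·255780 = 227143297; y_4 = 73·255780 + 12·1555849 = 37342128.
  From (x_4, y_4) = (227143297, 37342128): x_5 = 73·227143297 + 37·12·37342128 = 33161365513; y_5 = 73·37342128 + 12·227143297 = 5451694908.
Step 3: Verify x_5² - 37·y_5² = 1099676162686785753169 - 1099676162686785753168 = 1 (should be 1). ✓

(x_1, y_1) = (73, 12); (x_5, y_5) = (33161365513, 5451694908).


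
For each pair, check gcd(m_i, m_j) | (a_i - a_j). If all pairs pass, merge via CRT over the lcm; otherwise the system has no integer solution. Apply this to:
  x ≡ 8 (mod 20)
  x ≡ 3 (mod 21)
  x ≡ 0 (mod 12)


Moduli 20, 21, 12 are not pairwise coprime, so CRT works modulo lcm(m_i) when all pairwise compatibility conditions hold.
Pairwise compatibility: gcd(m_i, m_j) must divide a_i - a_j for every pair.
Merge one congruence at a time:
  Start: x ≡ 8 (mod 20).
  Combine with x ≡ 3 (mod 21): gcd(20, 21) = 1; 3 - 8 = -5, which IS divisible by 1, so compatible.
    Write x = 8 + 20·t and substitute into x ≡ 3 (mod 21): 20·t ≡ 3 − 8 = -5 (mod 21).
    Reduce coefficients mod 21: 20·t ≡ 16 (mod 21).
    The inverse of 20 mod 21 is 20 (since 20·20 = 400 = 19·21 + 1), so t ≡ 20·16 = 320 ≡ 5 (mod 21).
    Then x = 8 + 20·5 = 108, valid modulo lcm(20, 21) = 420: x ≡ 108 (mod 420).
  Combine with x ≡ 0 (mod 12): gcd(420, 12) = 12; 0 - 108 = -108, which IS divisible by 12, so compatible.
    Write x = 108 + 420·t and substitute into x ≡ 0 (mod 12): 420·t ≡ 0 − 108 = -108 (mod 12).
    Divide the congruence (and modulus) by g = 12: 35·t ≡ -9 (mod 1).
    Modulo 1 every t works; take t = 0.
    Then x = 108 + 420·0 = 108, valid modulo lcm(420, 12) = 420: x ≡ 108 (mod 420).
Verify: 108 mod 20 = 8, 108 mod 21 = 3, 108 mod 12 = 0.

x ≡ 108 (mod 420).


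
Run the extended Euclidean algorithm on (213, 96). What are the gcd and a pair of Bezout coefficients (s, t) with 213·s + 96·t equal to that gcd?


Euclidean algorithm on (213, 96) — divide until remainder is 0:
  213 = 2 · 96 + 21
  96 = 4 · 21 + 12
  21 = 1 · 12 + 9
  12 = 1 · 9 + 3
  9 = 3 · 3 + 0
gcd(213, 96) = 3.
Track Bezout coefficients alongside the remainders: start with r₀ = 213 = a·1 + b·0 (s = 1, t = 0) and r₁ = 96 = a·0 + b·1 (s = 0, t = 1); each new remainder r_{k+1} = r_{k-1} − q_k·r_k inherits s_{k+1} = s_{k-1} − q_k·s_k, t_{k+1} = t_{k-1} − q_k·t_k, so r_k = a·s_k + b·t_k at every step:
  q = 2: r = 21, s = 1 − 2·0 = 1, t = 0 − 2·1 = -2  (check: 213·1 + 96·(-2) = 21)
  q = 4: r = 12, s = 0 − 4·1 = -4, t = 1 − 4·(-2) = 9  (check: 213·(-4) + 96·9 = 12)
  q = 1: r = 9, s = 1 − 1·(-4) = 5, t = -2 − 1·9 = -11  (check: 213·5 + 96·(-11) = 9)
  q = 1: r = 3, s = -4 − 1·5 = -9, t = 9 − 1·(-11) = 20  (check: 213·(-9) + 96·20 = 3)
The row with r = 3 (the gcd) gives the Bezout coefficients s = -9, t = 20.
Result: 213 · (-9) + 96 · (20) = 3.

gcd(213, 96) = 3; s = -9, t = 20 (check: 213·(-9) + 96·20 = 3).


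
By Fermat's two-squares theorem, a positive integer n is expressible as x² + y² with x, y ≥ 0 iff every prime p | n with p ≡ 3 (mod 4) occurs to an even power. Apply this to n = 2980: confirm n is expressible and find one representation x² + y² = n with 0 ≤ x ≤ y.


Step 1: Factor n = 2980 = 2^2 · 5 · 149.
Step 2: Check the mod-4 condition on each prime factor: 2 = 2 (special); 5 ≡ 1 (mod 4), exponent 1; 149 ≡ 1 (mod 4), exponent 1.
All primes ≡ 3 (mod 4) appear to even exponent (or don't appear), so by the two-squares theorem n IS expressible as a sum of two squares.
Step 3: Build a representation. Group n = k² · m with k = 2 and m = 5 · 149 = 745 (a product of primes ≡ 1 (mod 4)); a representation of m scales to one of n via (k·x)² + (k·y)² = k²(x² + y²). Each prime p ≡ 1 (mod 4) is itself a sum of two squares; find a² by testing p − a² for a perfect square:
  5: 5 − 1² = 4 = 2² ⇒ 5 = 1² + 2².
  149: 149 − 1² = 148, 149 − 2² = 145, 149 − 3² = 140, 149 − 4² = 133, 149 − 5² = 124, 149 − 6² = 113, 149 − 7² = 100 = 10² ⇒ 149 = 7² + 10².
  Combine using the Brahmagupta–Fibonacci identity (a² + b²)(c² + d²) = (ac − bd)² + (ad + bc)² = (ac + bd)² + (ad − bc)²:
  5 · 149 = 745: from (1² + 2²)(7² + 10²), take (1·7 − 2·10, 1·10 + 2·7) = (7 − 20, 10 + 14) = (-13, 24); dropping signs (only squares matter) gives (13, 24); check 13² + 24² = 169 + 576 = 745 ✓.
  Scale by k = 2: (2·13, 2·24) = (26, 48).
Step 4: Order so x ≤ y and verify: 26² + 48² = 676 + 2304 = 2980 = n. ✓

n = 2980 = 26² + 48² (one valid representation with x ≤ y).


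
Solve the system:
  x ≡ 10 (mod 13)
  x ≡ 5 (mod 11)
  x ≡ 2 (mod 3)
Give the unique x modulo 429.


Moduli 13, 11, 3 are pairwise coprime; by CRT there is a unique solution modulo M = 13 · 11 · 3 = 429.
Solve pairwise, accumulating the modulus:
  Start with x ≡ 10 (mod 13).
  Combine with x ≡ 5 (mod 11): since gcd(13, 11) = 1, we get a unique residue mod 143.
    Write x = 10 + 13·t and substitute into x ≡ 5 (mod 11): 13·t ≡ 5 − 10 = -5 (mod 11).
    Reduce coefficients mod 11: 2·t ≡ 6 (mod 11).
    The inverse of 2 mod 11 is 6 (since 2·6 = 12 = 1·11 + 1), so t ≡ 6·6 = 36 ≡ 3 (mod 11).
    Then x = 10 + 13·3 = 49, valid modulo lcm(13, 11) = 143: x ≡ 49 (mod 143).
  Combine with x ≡ 2 (mod 3): since gcd(143, 3) = 1, we get a unique residue mod 429.
    Write x = 49 + 143·t and substitute into x ≡ 2 (mod 3): 143·t ≡ 2 − 49 = -47 (mod 3).
    Reduce coefficients mod 3: 2·t ≡ 1 (mod 3).
    The inverse of 2 mod 3 is 2 (since 2·2 = 4 = 1·3 + 1), so t ≡ 2·1 = 2 ≡ 2 (mod 3).
    Then x = 49 + 143·2 = 335, valid modulo lcm(143, 3) = 429: x ≡ 335 (mod 429).
Verify: 335 mod 13 = 10 ✓, 335 mod 11 = 5 ✓, 335 mod 3 = 2 ✓.

x ≡ 335 (mod 429).


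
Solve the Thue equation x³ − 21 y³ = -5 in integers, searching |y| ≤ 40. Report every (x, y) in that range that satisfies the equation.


The equation is x³ - 21y³ = -5. For fixed y, x³ = 21·y³ − 5, so a solution requires the RHS to be a perfect cube.
Strategy: iterate y from -40 to 40, compute RHS = 21·y³ − 5, and check whether it is a (positive or negative) perfect cube.
Check small values of y:
  y = 0: RHS = -5 is not a perfect cube.
  y = 1: RHS = 16 is not a perfect cube.
  y = -1: RHS = -26 is not a perfect cube.
  y = 2: RHS = 163 is not a perfect cube.
  y = -2: RHS = -173 is not a perfect cube.
  y = 3: RHS = 562 is not a perfect cube.
  y = -3: RHS = -572 is not a perfect cube.
Continuing the search up to |y| = 40 finds no solutions either.
No (x, y) in the scanned range satisfies the equation.

No integer solutions with |y| ≤ 40.


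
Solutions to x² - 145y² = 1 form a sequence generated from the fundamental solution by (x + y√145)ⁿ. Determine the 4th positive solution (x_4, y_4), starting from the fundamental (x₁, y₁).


Step 1: Find the fundamental solution (x₁, y₁) of x² - 145y² = 1.
  Expand √145 as a continued fraction. a₀ = ⌊√145⌋ = 12; iterate m_{k+1} = d_k·a_k − m_k, d_{k+1} = (145 − m_{k+1}²)/d_k, a_{k+1} = ⌊(a₀ + m_{k+1})/d_{k+1}⌋ (starting m₀ = 0, d₀ = 1), with convergents p_k = a_k·p_{k-1} + p_{k-2}, q_k = a_k·q_{k-1} + q_{k-2} (p₋₁ = 1, q₋₁ = 0):
  k = 0: a₀ = 12; p₀/q₀ = 12/1; p₀² − 145·q₀² = 144 − 145 = -1.
  k = 1: m = 12, d = 1, a = ⌊(12 + 12)/1⌋ = 24; p/q = (24·12 + 1)/(24·1 + 0) = 289/24; p² − 145·q² = 83521 − 83520 = 1.
  The first convergent with p² − 145·q² = 1 gives the fundamental solution (x₁, y₁) = (289, 24).
Step 2: Apply the recurrence (x_{n+1}, y_{n+1}) = (x₁x_n + 145y₁y_n, x₁y_n + y₁x_n) repeatedly.
  From (x_1, y_1) = (289, 24): x_2 = 289·289 + 145·24·24 = 167041; y_2 = 289·24 + 24·289 = 13872.
  From (x_2, y_2) = (167041, 13872): x_3 = 289·167041 + 145·24·13872 = 96549409; y_3 = 289·13872 + 24·167041 = 8017992.
  From (x_3, y_3) = (96549409, 8017992): x_4 = 289·96549409 + 145·24·8017992 = 55805391361; y_4 = 289·8017992 + 24·96549409 = 4634385504.
Step 3: Verify x_4² - 145·y_4² = 3114241704954373432321 - 3114241704954373432320 = 1 (should be 1). ✓

(x_1, y_1) = (289, 24); (x_4, y_4) = (55805391361, 4634385504).


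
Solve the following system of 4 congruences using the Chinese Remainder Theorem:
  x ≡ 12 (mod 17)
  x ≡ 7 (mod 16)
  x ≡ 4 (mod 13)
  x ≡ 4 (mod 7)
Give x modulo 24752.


Product of moduli M = 17 · 16 · 13 · 7 = 24752.
Merge one congruence at a time:
  Start: x ≡ 12 (mod 17).
  Combine with x ≡ 7 (mod 16); new modulus lcm = 272.
    Write x = 12 + 17·t and substitute into x ≡ 7 (mod 16): 17·t ≡ 7 − 12 = -5 (mod 16).
    Reduce coefficients mod 16: 1·t ≡ 11 (mod 16).
    So t ≡ 11 (mod 16).
    Then x = 12 + 17·11 = 199, valid modulo lcm(17, 16) = 272: x ≡ 199 (mod 272).
  Combine with x ≡ 4 (mod 13); new modulus lcm = 3536.
    Write x = 199 + 272·t and substitute into x ≡ 4 (mod 13): 272·t ≡ 4 − 199 = -195 (mod 13).
    Reduce coefficients mod 13: 12·t ≡ 0 (mod 13).
    The inverse of 12 mod 13 is 12 (since 12·12 = 144 = 11·13 + 1), so t ≡ 12·0 = 0 ≡ 0 (mod 13).
    Then x = 199 + 272·0 = 199, valid modulo lcm(272, 13) = 3536: x ≡ 199 (mod 3536).
  Combine with x ≡ 4 (mod 7); new modulus lcm = 24752.
    Write x = 199 + 3536·t and substitute into x ≡ 4 (mod 7): 3536·t ≡ 4 − 199 = -195 (mod 7).
    Reduce coefficients mod 7: 1·t ≡ 1 (mod 7).
    So t ≡ 1 (mod 7).
    Then x = 199 + 3536·1 = 3735, valid modulo lcm(3536, 7) = 24752: x ≡ 3735 (mod 24752).
Verify against each original: 3735 mod 17 = 12, 3735 mod 16 = 7, 3735 mod 13 = 4, 3735 mod 7 = 4.

x ≡ 3735 (mod 24752).


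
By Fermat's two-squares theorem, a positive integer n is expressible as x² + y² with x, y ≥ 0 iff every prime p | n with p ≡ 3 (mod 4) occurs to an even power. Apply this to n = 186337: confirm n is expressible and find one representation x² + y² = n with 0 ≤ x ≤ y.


Step 1: Factor n = 186337 = 17 · 97 · 113.
Step 2: Check the mod-4 condition on each prime factor: 17 ≡ 1 (mod 4), exponent 1; 97 ≡ 1 (mod 4), exponent 1; 113 ≡ 1 (mod 4), exponent 1.
All primes ≡ 3 (mod 4) appear to even exponent (or don't appear), so by the two-squares theorem n IS expressible as a sum of two squares.
Step 3: Build a representation. Here n = 17 · 97 · 113 is a product of primes ≡ 1 (mod 4). Each prime p ≡ 1 (mod 4) is itself a sum of two squares; find a² by testing p − a² for a perfect square:
  17: 17 − 1² = 16 = 4² ⇒ 17 = 1² + 4².
  97: 97 − 1² = 96, 97 − 2² = 93, 97 − 3² = 88, 97 − 4² = 81 = 9² ⇒ 97 = 4² + 9².
  113: 113 − 1² = 112, 113 − 2² = 109, 113 − 3² = 104, 113 − 4² = 97, 113 − 5² = 88, 113 − 6² = 77, 113 − 7² = 64 = 8² ⇒ 113 = 7² + 8².
  Combine using the Brahmagupta–Fibonacci identity (a² + b²)(c² + d²) = (ac − bd)² + (ad + bc)² = (ac + bd)² + (ad − bc)²:
  17 · 97 = 1649: from (1² + 4²)(4² + 9²), take (1·4 − 4·9, 1·9 + 4·4) = (4 − 36, 9 + 16) = (-32, 25); dropping signs (only squares matter) gives (32, 25); check 32² + 25² = 1024 + 625 = 1649 ✓.
  1649 · 113 = 186337: from (32² + 25²)(7² + 8²), take (32·7 − 25·8, 32·8 + 25·7) = (224 − 200, 256 + 175) = (24, 431); check 24² + 431² = 576 + 185761 = 186337 ✓.
Step 4: Order so x ≤ y and verify: 24² + 431² = 576 + 185761 = 186337 = n. ✓

n = 186337 = 24² + 431² (one valid representation with x ≤ y).


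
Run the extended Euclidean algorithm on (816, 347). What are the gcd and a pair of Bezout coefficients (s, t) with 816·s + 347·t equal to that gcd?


Euclidean algorithm on (816, 347) — divide until remainder is 0:
  816 = 2 · 347 + 122
  347 = 2 · 122 + 103
  122 = 1 · 103 + 19
  103 = 5 · 19 + 8
  19 = 2 · 8 + 3
  8 = 2 · 3 + 2
  3 = 1 · 2 + 1
  2 = 2 · 1 + 0
gcd(816, 347) = 1.
Track Bezout coefficients alongside the remainders: start with r₀ = 816 = a·1 + b·0 (s = 1, t = 0) and r₁ = 347 = a·0 + b·1 (s = 0, t = 1); each new remainder r_{k+1} = r_{k-1} − q_k·r_k inherits s_{k+1} = s_{k-1} − q_k·s_k, t_{k+1} = t_{k-1} − q_k·t_k, so r_k = a·s_k + b·t_k at every step:
  q = 2: r = 122, s = 1 − 2·0 = 1, t = 0 − 2·1 = -2  (check: 816·1 + 347·(-2) = 122)
  q = 2: r = 103, s = 0 − 2·1 = -2, t = 1 − 2·(-2) = 5  (check: 816·(-2) + 347·5 = 103)
  q = 1: r = 19, s = 1 − 1·(-2) = 3, t = -2 − 1·5 = -7  (check: 816·3 + 347·(-7) = 19)
  q = 5: r = 8, s = -2 − 5·3 = -17, t = 5 − 5·(-7) = 40  (check: 816·(-17) + 347·40 = 8)
  q = 2: r = 3, s = 3 − 2·(-17) = 37, t = -7 − 2·40 = -87  (check: 816·37 + 347·(-87) = 3)
  q = 2: r = 2, s = -17 − 2·37 = -91, t = 40 − 2·(-87) = 214  (check: 816·(-91) + 347·214 = 2)
  q = 1: r = 1, s = 37 − 1·(-91) = 128, t = -87 − 1·214 = -301  (check: 816·128 + 347·(-301) = 1)
The row with r = 1 (the gcd) gives the Bezout coefficients s = 128, t = -301.
Result: 816 · (128) + 347 · (-301) = 1.

gcd(816, 347) = 1; s = 128, t = -301 (check: 816·128 + 347·(-301) = 1).


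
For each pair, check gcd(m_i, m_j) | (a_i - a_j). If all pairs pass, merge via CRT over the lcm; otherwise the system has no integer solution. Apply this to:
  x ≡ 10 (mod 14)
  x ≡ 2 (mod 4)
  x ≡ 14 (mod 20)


Moduli 14, 4, 20 are not pairwise coprime, so CRT works modulo lcm(m_i) when all pairwise compatibility conditions hold.
Pairwise compatibility: gcd(m_i, m_j) must divide a_i - a_j for every pair.
Merge one congruence at a time:
  Start: x ≡ 10 (mod 14).
  Combine with x ≡ 2 (mod 4): gcd(14, 4) = 2; 2 - 10 = -8, which IS divisible by 2, so compatible.
    Write x = 10 + 14·t and substitute into x ≡ 2 (mod 4): 14·t ≡ 2 − 10 = -8 (mod 4).
    Divide the congruence (and modulus) by g = 2: 7·t ≡ -4 (mod 2).
    Reduce coefficients mod 2: 1·t ≡ 0 (mod 2).
    So t ≡ 0 (mod 2).
    Then x = 10 + 14·0 = 10, valid modulo lcm(14, 4) = 28: x ≡ 10 (mod 28).
  Combine with x ≡ 14 (mod 20): gcd(28, 20) = 4; 14 - 10 = 4, which IS divisible by 4, so compatible.
    Write x = 10 + 28·t and substitute into x ≡ 14 (mod 20): 28·t ≡ 14 − 10 = 4 (mod 20).
    Divide the congruence (and modulus) by g = 4: 7·t ≡ 1 (mod 5).
    Reduce coefficients mod 5: 2·t ≡ 1 (mod 5).
    The inverse of 2 mod 5 is 3 (since 2·3 = 6 = 1·5 + 1), so t ≡ 3·1 = 3 ≡ 3 (mod 5).
    Then x = 10 + 28·3 = 94, valid modulo lcm(28, 20) = 140: x ≡ 94 (mod 140).
Verify: 94 mod 14 = 10, 94 mod 4 = 2, 94 mod 20 = 14.

x ≡ 94 (mod 140).


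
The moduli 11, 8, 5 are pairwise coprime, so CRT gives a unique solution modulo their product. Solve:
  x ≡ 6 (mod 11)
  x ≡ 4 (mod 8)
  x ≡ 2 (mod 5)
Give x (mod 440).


Moduli 11, 8, 5 are pairwise coprime; by CRT there is a unique solution modulo M = 11 · 8 · 5 = 440.
Solve pairwise, accumulating the modulus:
  Start with x ≡ 6 (mod 11).
  Combine with x ≡ 4 (mod 8): since gcd(11, 8) = 1, we get a unique residue mod 88.
    Write x = 6 + 11·t and substitute into x ≡ 4 (mod 8): 11·t ≡ 4 − 6 = -2 (mod 8).
    Reduce coefficients mod 8: 3·t ≡ 6 (mod 8).
    The inverse of 3 mod 8 is 3 (since 3·3 = 9 = 1·8 + 1), so t ≡ 3·6 = 18 ≡ 2 (mod 8).
    Then x = 6 + 11·2 = 28, valid modulo lcm(11, 8) = 88: x ≡ 28 (mod 88).
  Combine with x ≡ 2 (mod 5): since gcd(88, 5) = 1, we get a unique residue mod 440.
    Write x = 28 + 88·t and substitute into x ≡ 2 (mod 5): 88·t ≡ 2 − 28 = -26 (mod 5).
    Reduce coefficients mod 5: 3·t ≡ 4 (mod 5).
    The inverse of 3 mod 5 is 2 (since 3·2 = 6 = 1·5 + 1), so t ≡ 2·4 = 8 ≡ 3 (mod 5).
    Then x = 28 + 88·3 = 292, valid modulo lcm(88, 5) = 440: x ≡ 292 (mod 440).
Verify: 292 mod 11 = 6 ✓, 292 mod 8 = 4 ✓, 292 mod 5 = 2 ✓.

x ≡ 292 (mod 440).


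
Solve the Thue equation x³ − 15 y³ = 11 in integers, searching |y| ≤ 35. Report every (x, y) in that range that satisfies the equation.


The equation is x³ - 15y³ = 11. For fixed y, x³ = 15·y³ + 11, so a solution requires the RHS to be a perfect cube.
Strategy: iterate y from -35 to 35, compute RHS = 15·y³ + 11, and check whether it is a (positive or negative) perfect cube.
Check small values of y:
  y = 0: RHS = 11 is not a perfect cube.
  y = 1: RHS = 26 is not a perfect cube.
  y = -1: RHS = -4 is not a perfect cube.
  y = 2: RHS = 131 is not a perfect cube.
  y = -2: RHS = -109 is not a perfect cube.
  y = 3: RHS = 416 is not a perfect cube.
  y = -3: RHS = -394 is not a perfect cube.
Continuing the search up to |y| = 35 finds no solutions either.
No (x, y) in the scanned range satisfies the equation.

No integer solutions with |y| ≤ 35.


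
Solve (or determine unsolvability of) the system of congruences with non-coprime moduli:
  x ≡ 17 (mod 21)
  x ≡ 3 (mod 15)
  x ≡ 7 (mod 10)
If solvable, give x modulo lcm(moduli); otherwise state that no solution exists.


Moduli 21, 15, 10 are not pairwise coprime, so CRT works modulo lcm(m_i) when all pairwise compatibility conditions hold.
Pairwise compatibility: gcd(m_i, m_j) must divide a_i - a_j for every pair.
Merge one congruence at a time:
  Start: x ≡ 17 (mod 21).
  Combine with x ≡ 3 (mod 15): gcd(21, 15) = 3, and 3 - 17 = -14 is NOT divisible by 3.
    ⇒ system is inconsistent (no integer solution).

No solution (the system is inconsistent).


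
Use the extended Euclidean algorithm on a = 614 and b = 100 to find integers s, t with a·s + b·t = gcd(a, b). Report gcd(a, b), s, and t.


Euclidean algorithm on (614, 100) — divide until remainder is 0:
  614 = 6 · 100 + 14
  100 = 7 · 14 + 2
  14 = 7 · 2 + 0
gcd(614, 100) = 2.
Track Bezout coefficients alongside the remainders: start with r₀ = 614 = a·1 + b·0 (s = 1, t = 0) and r₁ = 100 = a·0 + b·1 (s = 0, t = 1); each new remainder r_{k+1} = r_{k-1} − q_k·r_k inherits s_{k+1} = s_{k-1} − q_k·s_k, t_{k+1} = t_{k-1} − q_k·t_k, so r_k = a·s_k + b·t_k at every step:
  q = 6: r = 14, s = 1 − 6·0 = 1, t = 0 − 6·1 = -6  (check: 614·1 + 100·(-6) = 14)
  q = 7: r = 2, s = 0 − 7·1 = -7, t = 1 − 7·(-6) = 43  (check: 614·(-7) + 100·43 = 2)
The row with r = 2 (the gcd) gives the Bezout coefficients s = -7, t = 43.
Result: 614 · (-7) + 100 · (43) = 2.

gcd(614, 100) = 2; s = -7, t = 43 (check: 614·(-7) + 100·43 = 2).


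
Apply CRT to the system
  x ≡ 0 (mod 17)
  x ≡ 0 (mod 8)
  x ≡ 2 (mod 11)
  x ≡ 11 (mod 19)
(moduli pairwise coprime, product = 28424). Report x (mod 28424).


Product of moduli M = 17 · 8 · 11 · 19 = 28424.
Merge one congruence at a time:
  Start: x ≡ 0 (mod 17).
  Combine with x ≡ 0 (mod 8); new modulus lcm = 136.
    Write x = 0 + 17·t and substitute into x ≡ 0 (mod 8): 17·t ≡ 0 − 0 = 0 (mod 8).
    Reduce coefficients mod 8: 1·t ≡ 0 (mod 8).
    So t ≡ 0 (mod 8).
    Then x = 0 + 17·0 = 0, valid modulo lcm(17, 8) = 136: x ≡ 0 (mod 136).
  Combine with x ≡ 2 (mod 11); new modulus lcm = 1496.
    Write x = 0 + 136·t and substitute into x ≡ 2 (mod 11): 136·t ≡ 2 − 0 = 2 (mod 11).
    Reduce coefficients mod 11: 4·t ≡ 2 (mod 11).
    The inverse of 4 mod 11 is 3 (since 4·3 = 12 = 1·11 + 1), so t ≡ 3·2 = 6 ≡ 6 (mod 11).
    Then x = 0 + 136·6 = 816, valid modulo lcm(136, 11) = 1496: x ≡ 816 (mod 1496).
  Combine with x ≡ 11 (mod 19); new modulus lcm = 28424.
    Write x = 816 + 1496·t and substitute into x ≡ 11 (mod 19): 1496·t ≡ 11 − 816 = -805 (mod 19).
    Reduce coefficients mod 19: 14·t ≡ 12 (mod 19).
    The inverse of 14 mod 19 is 15 (since 14·15 = 210 = 11·19 + 1), so t ≡ 15·12 = 180 ≡ 9 (mod 19).
    Then x = 816 + 1496·9 = 14280, valid modulo lcm(1496, 19) = 28424: x ≡ 14280 (mod 28424).
Verify against each original: 14280 mod 17 = 0, 14280 mod 8 = 0, 14280 mod 11 = 2, 14280 mod 19 = 11.

x ≡ 14280 (mod 28424).


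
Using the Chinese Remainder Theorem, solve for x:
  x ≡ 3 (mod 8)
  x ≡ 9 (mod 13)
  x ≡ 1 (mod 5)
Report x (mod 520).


Moduli 8, 13, 5 are pairwise coprime; by CRT there is a unique solution modulo M = 8 · 13 · 5 = 520.
Solve pairwise, accumulating the modulus:
  Start with x ≡ 3 (mod 8).
  Combine with x ≡ 9 (mod 13): since gcd(8, 13) = 1, we get a unique residue mod 104.
    Write x = 3 + 8·t and substitute into x ≡ 9 (mod 13): 8·t ≡ 9 − 3 = 6 (mod 13).
    The inverse of 8 mod 13 is 5 (since 8·5 = 40 = 3·13 + 1), so t ≡ 5·6 = 30 ≡ 4 (mod 13).
    Then x = 3 + 8·4 = 35, valid modulo lcm(8, 13) = 104: x ≡ 35 (mod 104).
  Combine with x ≡ 1 (mod 5): since gcd(104, 5) = 1, we get a unique residue mod 520.
    Write x = 35 + 104·t and substitute into x ≡ 1 (mod 5): 104·t ≡ 1 − 35 = -34 (mod 5).
    Reduce coefficients mod 5: 4·t ≡ 1 (mod 5).
    The inverse of 4 mod 5 is 4 (since 4·4 = 16 = 3·5 + 1), so t ≡ 4·1 = 4 ≡ 4 (mod 5).
    Then x = 35 + 104·4 = 451, valid modulo lcm(104, 5) = 520: x ≡ 451 (mod 520).
Verify: 451 mod 8 = 3 ✓, 451 mod 13 = 9 ✓, 451 mod 5 = 1 ✓.

x ≡ 451 (mod 520).


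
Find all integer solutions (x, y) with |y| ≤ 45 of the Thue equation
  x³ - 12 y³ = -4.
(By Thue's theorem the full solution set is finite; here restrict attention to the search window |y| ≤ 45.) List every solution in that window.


The equation is x³ - 12y³ = -4. For fixed y, x³ = 12·y³ − 4, so a solution requires the RHS to be a perfect cube.
Strategy: iterate y from -45 to 45, compute RHS = 12·y³ − 4, and check whether it is a (positive or negative) perfect cube.
Check small values of y:
  y = 0: RHS = -4 is not a perfect cube.
  y = 1: RHS = 8 = (2)³ ⇒ x = 2 works.
  y = -1: RHS = -16 is not a perfect cube.
  y = 2: RHS = 92 is not a perfect cube.
  y = -2: RHS = -100 is not a perfect cube.
  y = 3: RHS = 320 is not a perfect cube.
  y = -3: RHS = -328 is not a perfect cube.
Continuing the search up to |y| = 45 finds no further solutions beyond those listed.
Collected solutions: (2, 1).

Solutions (with |y| ≤ 45): (2, 1).
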